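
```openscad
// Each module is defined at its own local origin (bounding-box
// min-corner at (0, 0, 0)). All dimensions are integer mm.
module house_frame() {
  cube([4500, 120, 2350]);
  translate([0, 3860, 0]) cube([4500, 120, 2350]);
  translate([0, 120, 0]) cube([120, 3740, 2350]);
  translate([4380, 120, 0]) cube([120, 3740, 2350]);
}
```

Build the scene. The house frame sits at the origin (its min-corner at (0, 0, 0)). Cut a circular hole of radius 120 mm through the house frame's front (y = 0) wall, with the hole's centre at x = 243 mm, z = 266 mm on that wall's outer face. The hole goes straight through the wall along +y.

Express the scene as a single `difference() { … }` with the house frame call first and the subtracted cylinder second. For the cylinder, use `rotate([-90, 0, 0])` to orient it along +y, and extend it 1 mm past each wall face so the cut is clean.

difference() {
  house_frame();
  translate([243, -1, 266]) rotate([-90, 0, 0]) cylinder(h = 122, r = 120);
}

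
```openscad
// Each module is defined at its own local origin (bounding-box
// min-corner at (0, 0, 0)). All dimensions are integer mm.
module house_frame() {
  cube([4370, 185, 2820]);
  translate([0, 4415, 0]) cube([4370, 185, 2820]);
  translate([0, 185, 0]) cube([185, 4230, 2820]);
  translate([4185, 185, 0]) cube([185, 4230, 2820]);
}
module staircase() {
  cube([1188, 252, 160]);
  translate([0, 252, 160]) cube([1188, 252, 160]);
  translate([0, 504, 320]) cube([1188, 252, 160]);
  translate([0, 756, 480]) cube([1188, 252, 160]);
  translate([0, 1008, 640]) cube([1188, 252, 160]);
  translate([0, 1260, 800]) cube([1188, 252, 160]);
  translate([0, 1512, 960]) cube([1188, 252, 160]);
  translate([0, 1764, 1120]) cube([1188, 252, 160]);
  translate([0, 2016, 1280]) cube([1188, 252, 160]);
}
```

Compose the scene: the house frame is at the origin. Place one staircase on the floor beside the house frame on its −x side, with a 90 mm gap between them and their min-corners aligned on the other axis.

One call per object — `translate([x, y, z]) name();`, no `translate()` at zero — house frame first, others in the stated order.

house_frame();
translate([-1278, 0, 0]) staircase();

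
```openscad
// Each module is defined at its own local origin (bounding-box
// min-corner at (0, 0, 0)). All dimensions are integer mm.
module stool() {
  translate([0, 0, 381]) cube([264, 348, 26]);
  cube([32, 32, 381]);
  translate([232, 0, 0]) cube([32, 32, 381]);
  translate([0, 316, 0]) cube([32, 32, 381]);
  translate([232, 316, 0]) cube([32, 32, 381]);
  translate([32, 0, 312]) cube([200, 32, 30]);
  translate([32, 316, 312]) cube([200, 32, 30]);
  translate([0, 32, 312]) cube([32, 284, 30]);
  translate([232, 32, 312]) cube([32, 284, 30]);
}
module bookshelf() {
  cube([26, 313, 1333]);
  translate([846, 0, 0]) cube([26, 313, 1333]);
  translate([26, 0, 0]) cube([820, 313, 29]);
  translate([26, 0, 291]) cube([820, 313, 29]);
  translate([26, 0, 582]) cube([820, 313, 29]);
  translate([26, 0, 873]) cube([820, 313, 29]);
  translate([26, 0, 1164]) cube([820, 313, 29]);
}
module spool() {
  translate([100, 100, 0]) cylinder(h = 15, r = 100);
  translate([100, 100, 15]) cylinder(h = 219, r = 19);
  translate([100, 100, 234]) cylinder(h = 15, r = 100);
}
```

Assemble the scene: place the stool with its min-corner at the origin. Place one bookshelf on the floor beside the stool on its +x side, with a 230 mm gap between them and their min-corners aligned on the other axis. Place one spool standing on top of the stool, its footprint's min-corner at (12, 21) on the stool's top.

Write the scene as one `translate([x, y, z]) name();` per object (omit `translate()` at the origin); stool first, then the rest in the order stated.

stool();
translate([494, 0, 0]) bookshelf();
translate([12, 21, 407]) spool();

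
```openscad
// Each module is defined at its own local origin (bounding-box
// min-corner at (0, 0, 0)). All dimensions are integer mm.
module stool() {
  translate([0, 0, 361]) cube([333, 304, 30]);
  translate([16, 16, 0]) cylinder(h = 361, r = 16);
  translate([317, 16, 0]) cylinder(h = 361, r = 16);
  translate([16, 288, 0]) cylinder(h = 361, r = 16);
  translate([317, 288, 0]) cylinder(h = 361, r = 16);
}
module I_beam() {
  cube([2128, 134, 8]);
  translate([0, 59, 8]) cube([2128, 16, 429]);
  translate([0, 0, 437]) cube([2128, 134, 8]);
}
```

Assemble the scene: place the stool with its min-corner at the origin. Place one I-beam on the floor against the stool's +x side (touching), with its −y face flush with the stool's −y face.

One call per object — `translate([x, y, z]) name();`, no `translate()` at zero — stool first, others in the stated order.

stool();
translate([333, 0, 0]) I_beam();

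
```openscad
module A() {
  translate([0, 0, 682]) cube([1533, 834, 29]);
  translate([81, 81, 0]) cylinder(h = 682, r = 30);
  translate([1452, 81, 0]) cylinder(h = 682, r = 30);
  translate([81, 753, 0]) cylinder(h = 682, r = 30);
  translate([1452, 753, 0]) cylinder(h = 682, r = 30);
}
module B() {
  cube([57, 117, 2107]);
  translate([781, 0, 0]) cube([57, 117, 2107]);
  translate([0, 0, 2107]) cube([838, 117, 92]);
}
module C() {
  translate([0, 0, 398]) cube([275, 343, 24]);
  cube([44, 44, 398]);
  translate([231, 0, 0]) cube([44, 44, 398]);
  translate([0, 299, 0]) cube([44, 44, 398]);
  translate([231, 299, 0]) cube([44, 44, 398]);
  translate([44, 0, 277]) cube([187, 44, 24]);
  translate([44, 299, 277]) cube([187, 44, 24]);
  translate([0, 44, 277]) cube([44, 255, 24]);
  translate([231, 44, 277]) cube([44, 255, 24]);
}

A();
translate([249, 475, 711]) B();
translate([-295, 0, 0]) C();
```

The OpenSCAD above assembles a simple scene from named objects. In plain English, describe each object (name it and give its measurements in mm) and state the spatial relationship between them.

A is a table: top 1533 mm (x) × 834 mm (y), 29 mm thick, upper face at z = 711 mm, on four round legs of 60 mm diameter, each leg's bounding box inset 51 mm from the nearest pair of top edges, running from z = 0 to the bottom of the top.

B is a rectangular door frame: two vertical jambs of 57×117 mm section, 2107 mm tall, with a clear opening 724 mm wide between their inner faces. A header 92 mm tall and 117 mm deep lies on top of the jambs and spans the full outside width.

C is a four-legged stool. The seat is a 275×343×24 mm slab whose top surface is at z = 422 mm; four square legs, each 44×44 mm in cross-section, run from the floor (z = 0) to the underside of the seat, each flush with a corner of the seat. Four stretchers, 44 mm wide and 24 mm tall, connect adjacent legs with their undersides at z = 277 mm, each running between the inner faces of the legs it joins and aligned with the legs' outer faces on the other axis.

The door frame is on top of the table. The stool is on the floor beside the table on its −x side.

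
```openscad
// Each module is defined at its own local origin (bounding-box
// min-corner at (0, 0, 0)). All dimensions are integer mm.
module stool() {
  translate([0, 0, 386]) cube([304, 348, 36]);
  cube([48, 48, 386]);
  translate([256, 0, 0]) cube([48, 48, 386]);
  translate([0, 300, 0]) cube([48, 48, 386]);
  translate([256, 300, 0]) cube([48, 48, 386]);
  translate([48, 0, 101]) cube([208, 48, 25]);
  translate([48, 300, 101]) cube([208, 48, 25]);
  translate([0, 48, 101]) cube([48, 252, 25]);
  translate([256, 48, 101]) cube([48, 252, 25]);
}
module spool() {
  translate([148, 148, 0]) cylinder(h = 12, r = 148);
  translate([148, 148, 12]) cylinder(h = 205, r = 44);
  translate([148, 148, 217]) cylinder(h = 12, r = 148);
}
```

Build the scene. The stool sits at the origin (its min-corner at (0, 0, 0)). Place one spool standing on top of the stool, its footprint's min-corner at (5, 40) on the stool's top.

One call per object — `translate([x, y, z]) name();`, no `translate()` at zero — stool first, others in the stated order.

stool();
translate([5, 40, 422]) spool();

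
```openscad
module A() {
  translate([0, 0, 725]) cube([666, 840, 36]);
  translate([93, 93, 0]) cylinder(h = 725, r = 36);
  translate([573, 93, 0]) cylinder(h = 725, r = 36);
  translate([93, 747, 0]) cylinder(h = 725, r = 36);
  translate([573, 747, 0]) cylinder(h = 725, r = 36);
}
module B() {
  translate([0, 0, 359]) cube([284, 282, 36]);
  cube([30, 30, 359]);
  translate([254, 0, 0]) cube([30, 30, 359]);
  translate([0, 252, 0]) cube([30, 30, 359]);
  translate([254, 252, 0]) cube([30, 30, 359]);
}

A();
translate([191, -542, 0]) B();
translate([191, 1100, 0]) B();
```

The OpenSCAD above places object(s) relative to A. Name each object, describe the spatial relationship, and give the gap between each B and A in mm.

A is a table. B is a stool. Two stools sit around the table at the −y, +y sides. The gap between each stool and the table is 260 mm.

Each stool's nearest face is 260 mm from the table's bounding box.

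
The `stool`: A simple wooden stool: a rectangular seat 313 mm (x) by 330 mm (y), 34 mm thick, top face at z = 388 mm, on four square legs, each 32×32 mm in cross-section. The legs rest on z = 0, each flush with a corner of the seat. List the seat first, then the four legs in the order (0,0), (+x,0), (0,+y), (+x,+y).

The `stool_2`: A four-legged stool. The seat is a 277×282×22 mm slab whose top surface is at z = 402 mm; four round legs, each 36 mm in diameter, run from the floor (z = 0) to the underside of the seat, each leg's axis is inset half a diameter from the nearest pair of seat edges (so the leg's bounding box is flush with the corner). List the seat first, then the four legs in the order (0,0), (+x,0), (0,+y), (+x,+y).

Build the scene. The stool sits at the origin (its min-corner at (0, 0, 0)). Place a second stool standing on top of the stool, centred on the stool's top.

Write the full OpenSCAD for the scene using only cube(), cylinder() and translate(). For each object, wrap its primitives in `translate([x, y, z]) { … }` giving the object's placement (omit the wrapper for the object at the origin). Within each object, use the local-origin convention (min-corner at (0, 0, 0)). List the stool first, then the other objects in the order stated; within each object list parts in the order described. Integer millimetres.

translate([0, 0, 354]) cube([313, 330, 34]);
cube([32, 32, 354]);
translate([281, 0, 0]) cube([32, 32, 354]);
translate([0, 298, 0]) cube([32, 32, 354]);
translate([281, 298, 0]) cube([32, 32, 354]);
translate([18, 24, 388]) {
  translate([0, 0, 380]) cube([277, 282, 22]);
  translate([18, 18, 0]) cylinder(h = 380, r = 18);
  translate([259, 18, 0]) cylinder(h = 380, r = 18);
  translate([18, 264, 0]) cylinder(h = 380, r = 18);
  translate([259, 264, 0]) cylinder(h = 380, r = 18);
}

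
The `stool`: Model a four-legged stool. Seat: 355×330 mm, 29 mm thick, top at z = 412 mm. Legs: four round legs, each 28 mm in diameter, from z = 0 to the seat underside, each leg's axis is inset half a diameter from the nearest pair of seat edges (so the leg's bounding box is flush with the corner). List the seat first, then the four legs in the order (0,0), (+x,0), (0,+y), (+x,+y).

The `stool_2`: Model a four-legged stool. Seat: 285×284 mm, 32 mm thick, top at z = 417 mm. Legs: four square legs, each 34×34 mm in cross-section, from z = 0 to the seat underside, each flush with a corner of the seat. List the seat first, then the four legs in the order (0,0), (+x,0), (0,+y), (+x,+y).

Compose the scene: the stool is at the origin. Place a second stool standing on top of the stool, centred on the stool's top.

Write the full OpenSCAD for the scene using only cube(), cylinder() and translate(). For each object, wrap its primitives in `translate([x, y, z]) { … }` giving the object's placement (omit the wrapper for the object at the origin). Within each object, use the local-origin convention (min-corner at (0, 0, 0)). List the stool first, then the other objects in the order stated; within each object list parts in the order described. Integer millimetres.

translate([0, 0, 383]) cube([355, 330, 29]);
translate([14, 14, 0]) cylinder(h = 383, r = 14);
translate([341, 14, 0]) cylinder(h = 383, r = 14);
translate([14, 316, 0]) cylinder(h = 383, r = 14);
translate([341, 316, 0]) cylinder(h = 383, r = 14);
translate([35, 23, 412]) {
  translate([0, 0, 385]) cube([285, 284, 32]);
  cube([34, 34, 385]);
  translate([251, 0, 0]) cube([34, 34, 385]);
  translate([0, 250, 0]) cube([34, 34, 385]);
  translate([251, 250, 0]) cube([34, 34, 385]);
}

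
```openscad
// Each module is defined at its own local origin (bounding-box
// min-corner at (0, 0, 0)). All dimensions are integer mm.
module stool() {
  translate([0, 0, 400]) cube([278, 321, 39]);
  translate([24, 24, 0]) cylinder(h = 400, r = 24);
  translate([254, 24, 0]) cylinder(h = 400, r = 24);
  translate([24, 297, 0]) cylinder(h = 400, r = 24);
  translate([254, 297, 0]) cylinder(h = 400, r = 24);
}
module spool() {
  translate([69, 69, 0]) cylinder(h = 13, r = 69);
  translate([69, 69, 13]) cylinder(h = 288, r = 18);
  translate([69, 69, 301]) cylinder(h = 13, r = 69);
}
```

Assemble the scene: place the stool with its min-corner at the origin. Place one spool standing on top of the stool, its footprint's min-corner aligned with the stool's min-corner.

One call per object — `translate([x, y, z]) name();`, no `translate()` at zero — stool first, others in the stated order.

stool();
translate([0, 0, 439]) spool();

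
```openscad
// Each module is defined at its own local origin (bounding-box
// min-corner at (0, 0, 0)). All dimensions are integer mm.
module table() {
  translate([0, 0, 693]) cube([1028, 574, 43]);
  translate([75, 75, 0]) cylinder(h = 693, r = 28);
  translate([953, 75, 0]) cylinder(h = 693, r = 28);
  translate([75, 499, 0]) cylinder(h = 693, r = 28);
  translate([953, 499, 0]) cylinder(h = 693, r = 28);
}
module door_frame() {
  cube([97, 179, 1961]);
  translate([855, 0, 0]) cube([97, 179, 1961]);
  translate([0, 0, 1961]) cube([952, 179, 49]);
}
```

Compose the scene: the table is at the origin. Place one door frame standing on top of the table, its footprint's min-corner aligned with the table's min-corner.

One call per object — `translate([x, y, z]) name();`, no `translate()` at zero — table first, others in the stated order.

table();
translate([0, 0, 736]) door_frame();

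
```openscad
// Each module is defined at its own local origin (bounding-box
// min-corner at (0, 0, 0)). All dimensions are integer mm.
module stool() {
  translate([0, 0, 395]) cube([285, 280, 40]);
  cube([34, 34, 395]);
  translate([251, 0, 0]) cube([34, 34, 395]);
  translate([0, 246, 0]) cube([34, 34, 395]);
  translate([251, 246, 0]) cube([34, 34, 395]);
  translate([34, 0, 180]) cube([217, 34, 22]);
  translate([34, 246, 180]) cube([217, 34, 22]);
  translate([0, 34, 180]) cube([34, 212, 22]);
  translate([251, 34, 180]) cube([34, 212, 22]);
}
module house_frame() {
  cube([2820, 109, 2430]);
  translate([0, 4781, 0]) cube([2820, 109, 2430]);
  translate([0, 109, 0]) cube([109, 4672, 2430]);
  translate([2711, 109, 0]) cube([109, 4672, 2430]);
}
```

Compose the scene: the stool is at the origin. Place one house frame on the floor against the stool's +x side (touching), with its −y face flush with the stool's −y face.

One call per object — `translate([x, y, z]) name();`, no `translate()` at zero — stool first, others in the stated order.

stool();
translate([285, 0, 0]) house_frame();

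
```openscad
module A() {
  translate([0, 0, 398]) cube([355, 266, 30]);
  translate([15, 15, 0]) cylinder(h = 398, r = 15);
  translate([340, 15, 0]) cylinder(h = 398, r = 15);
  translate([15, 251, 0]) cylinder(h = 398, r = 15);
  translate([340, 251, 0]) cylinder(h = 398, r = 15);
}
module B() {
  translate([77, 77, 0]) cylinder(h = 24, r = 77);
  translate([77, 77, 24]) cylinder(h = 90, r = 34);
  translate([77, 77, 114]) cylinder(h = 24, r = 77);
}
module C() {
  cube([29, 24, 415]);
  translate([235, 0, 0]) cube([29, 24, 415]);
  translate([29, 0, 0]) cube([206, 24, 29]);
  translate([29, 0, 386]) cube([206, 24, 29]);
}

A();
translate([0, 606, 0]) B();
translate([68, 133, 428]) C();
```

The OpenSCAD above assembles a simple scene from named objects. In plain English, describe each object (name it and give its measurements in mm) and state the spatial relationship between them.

A is a four-legged stool. The seat is a 355×266×30 mm slab whose top surface is at z = 428 mm; four round legs, each 30 mm in diameter, run from the floor (z = 0) to the underside of the seat, each leg's axis is inset half a diameter from the nearest pair of seat edges (so the leg's bounding box is flush with the corner).

B is a spool: two coaxial disc flanges of radius 77 mm and thickness 24 mm, joined by a core cylinder of radius 34 mm and height 90 mm. The lower flange rests on z = 0 and the three cylinders share a vertical axis.

C is a rectangular picture frame lying in the x–z plane (depth along y). The opening is 206 mm wide (x) by 357 mm tall (z), surrounded by a border 29 mm wide on all four sides. The frame is 24 mm deep and is made of two full-height vertical stiles with two horizontal rails fitted between them.

The spool is on the floor beside the stool on its +y side. The picture frame is on top of the stool.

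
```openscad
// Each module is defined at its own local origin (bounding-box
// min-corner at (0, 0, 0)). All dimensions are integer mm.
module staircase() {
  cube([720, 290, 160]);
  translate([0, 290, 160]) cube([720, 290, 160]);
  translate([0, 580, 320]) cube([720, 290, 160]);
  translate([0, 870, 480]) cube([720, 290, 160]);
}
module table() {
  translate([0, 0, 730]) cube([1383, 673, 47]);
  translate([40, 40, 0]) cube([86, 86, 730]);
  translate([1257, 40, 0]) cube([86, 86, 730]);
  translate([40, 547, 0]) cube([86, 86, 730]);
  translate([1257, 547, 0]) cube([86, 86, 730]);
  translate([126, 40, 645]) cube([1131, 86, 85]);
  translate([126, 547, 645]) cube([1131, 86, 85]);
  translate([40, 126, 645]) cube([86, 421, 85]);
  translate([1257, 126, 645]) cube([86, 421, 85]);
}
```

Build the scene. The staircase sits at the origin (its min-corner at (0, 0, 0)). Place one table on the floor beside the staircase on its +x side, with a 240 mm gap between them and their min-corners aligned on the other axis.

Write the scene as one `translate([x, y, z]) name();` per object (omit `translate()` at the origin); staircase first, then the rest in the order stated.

staircase();
translate([960, 0, 0]) table();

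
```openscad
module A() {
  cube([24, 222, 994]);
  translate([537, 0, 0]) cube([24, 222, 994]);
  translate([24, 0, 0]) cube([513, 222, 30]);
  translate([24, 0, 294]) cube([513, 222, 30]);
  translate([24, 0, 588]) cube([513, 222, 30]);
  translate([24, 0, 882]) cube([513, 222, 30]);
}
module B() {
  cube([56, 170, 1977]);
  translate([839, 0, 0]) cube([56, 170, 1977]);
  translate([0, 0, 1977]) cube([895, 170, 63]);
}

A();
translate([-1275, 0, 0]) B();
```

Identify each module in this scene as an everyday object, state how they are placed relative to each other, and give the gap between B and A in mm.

The door frame's nearest face is 380 mm from the bookshelf's −x face.

A is a bookshelf. B is a door frame. The door frame is on the floor beside the bookshelf on its −x side. The gap between the door frame and the bookshelf is 380 mm.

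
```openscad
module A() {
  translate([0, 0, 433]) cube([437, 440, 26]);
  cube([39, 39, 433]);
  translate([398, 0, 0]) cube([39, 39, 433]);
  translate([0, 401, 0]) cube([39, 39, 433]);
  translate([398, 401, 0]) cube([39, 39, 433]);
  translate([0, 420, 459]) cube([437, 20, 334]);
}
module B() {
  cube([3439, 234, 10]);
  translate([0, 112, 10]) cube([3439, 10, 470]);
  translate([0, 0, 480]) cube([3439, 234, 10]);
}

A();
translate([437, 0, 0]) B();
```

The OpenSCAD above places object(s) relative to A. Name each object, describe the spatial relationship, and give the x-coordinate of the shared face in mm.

A is a chair. B is an I-beam. The I-beam is against the chair's +x side, with their −y faces flush. The x-coordinate of the shared face is 437 mm.

The chair's +x face and the I-beam's −x face are both at x = 437 mm.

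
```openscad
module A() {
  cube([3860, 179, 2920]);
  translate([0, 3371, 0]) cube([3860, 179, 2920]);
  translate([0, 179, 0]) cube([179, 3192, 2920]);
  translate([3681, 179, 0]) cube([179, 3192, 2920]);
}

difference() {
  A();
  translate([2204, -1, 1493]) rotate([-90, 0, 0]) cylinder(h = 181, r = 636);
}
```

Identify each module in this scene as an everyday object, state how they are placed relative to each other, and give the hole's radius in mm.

A is a house frame. The house frame has a circular hole through its front wall. The hole's radius is 636 mm.

The subtracted cylinder has r = 636 mm.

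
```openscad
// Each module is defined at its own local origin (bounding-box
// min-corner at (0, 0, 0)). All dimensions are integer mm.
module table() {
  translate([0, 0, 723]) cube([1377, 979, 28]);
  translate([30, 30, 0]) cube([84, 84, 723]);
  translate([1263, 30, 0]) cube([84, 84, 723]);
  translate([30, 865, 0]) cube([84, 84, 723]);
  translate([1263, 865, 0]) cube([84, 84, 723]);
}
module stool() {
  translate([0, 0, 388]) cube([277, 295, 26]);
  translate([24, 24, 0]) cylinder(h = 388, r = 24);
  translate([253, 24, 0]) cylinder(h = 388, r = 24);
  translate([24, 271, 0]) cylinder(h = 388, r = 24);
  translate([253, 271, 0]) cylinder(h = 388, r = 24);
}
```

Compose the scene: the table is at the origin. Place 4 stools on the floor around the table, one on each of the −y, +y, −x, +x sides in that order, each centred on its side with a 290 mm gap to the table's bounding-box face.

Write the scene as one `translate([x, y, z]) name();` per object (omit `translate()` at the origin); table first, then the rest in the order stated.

table();
translate([550, -585, 0]) stool();
translate([550, 1269, 0]) stool();
translate([-567, 342, 0]) stool();
translate([1667, 342, 0]) stool();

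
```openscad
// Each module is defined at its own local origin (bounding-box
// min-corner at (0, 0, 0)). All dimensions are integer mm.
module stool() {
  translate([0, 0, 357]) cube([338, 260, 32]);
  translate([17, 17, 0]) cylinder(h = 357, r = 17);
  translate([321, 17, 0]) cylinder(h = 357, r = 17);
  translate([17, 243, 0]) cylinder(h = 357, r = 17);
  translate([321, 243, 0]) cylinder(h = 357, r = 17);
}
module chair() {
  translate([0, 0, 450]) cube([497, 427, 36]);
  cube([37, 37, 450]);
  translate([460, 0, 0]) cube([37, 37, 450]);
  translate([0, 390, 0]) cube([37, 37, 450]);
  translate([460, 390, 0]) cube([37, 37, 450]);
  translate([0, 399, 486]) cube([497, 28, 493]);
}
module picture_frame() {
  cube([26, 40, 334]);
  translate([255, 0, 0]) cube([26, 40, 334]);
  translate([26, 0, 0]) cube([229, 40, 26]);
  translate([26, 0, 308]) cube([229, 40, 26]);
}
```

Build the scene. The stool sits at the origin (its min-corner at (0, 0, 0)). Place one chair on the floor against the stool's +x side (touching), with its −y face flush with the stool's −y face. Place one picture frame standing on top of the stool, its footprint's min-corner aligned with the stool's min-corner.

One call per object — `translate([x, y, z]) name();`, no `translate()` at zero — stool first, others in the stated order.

stool();
translate([338, 0, 0]) chair();
translate([0, 0, 389]) picture_frame();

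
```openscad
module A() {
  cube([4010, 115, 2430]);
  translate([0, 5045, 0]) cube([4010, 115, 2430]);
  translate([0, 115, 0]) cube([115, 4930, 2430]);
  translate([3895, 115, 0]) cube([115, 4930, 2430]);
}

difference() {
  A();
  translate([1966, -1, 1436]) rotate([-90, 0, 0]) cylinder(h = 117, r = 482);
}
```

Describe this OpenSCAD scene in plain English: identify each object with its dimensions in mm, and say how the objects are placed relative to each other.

A is the wall frame of a small rectangular building: four walls, each 2430 mm tall and 115 mm thick, enclosing a footprint 4010 mm (x) by 5160 mm (y) outside-to-outside, with no floor or roof. The front and back walls (the −y and +y sides) span the full width; the two side walls fit between them.

The house frame has a circular hole of radius 482 mm through its front wall, centred at (x = 1966, z = 1436).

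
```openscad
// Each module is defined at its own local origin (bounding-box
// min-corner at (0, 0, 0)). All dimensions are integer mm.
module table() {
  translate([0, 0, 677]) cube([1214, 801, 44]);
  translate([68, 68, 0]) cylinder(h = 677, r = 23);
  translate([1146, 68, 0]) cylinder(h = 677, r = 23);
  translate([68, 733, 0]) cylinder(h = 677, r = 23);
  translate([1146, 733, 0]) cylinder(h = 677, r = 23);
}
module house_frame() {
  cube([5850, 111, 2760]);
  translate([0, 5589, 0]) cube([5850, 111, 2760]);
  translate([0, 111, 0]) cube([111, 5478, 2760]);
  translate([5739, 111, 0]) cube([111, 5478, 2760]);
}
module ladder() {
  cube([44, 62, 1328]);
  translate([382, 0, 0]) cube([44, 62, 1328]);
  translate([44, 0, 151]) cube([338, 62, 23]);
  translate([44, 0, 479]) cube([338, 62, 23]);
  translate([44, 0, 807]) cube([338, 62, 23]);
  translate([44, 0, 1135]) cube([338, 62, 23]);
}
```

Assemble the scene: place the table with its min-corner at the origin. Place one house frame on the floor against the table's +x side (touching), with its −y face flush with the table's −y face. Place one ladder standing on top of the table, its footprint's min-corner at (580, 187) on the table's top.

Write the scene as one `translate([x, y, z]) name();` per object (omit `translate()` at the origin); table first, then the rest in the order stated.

table();
translate([1214, 0, 0]) house_frame();
translate([580, 187, 721]) ladder();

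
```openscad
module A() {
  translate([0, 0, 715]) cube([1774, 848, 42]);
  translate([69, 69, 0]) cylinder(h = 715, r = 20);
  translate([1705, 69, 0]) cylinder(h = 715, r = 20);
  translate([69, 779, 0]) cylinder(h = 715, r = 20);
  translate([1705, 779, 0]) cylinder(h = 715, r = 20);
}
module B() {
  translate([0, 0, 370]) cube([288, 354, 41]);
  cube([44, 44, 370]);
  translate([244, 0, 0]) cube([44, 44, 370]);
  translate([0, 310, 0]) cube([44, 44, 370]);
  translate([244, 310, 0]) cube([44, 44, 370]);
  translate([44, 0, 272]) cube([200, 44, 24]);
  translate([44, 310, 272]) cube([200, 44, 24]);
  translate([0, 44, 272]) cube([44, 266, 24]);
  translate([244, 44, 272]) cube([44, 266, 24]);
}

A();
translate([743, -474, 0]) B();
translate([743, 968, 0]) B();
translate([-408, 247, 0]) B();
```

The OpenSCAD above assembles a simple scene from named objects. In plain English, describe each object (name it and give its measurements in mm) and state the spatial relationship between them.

A is a table: top 1774 mm (x) × 848 mm (y), 42 mm thick, upper face at z = 757 mm, on four round legs of 40 mm diameter, each leg's bounding box inset 49 mm from the nearest pair of top edges, running from z = 0 to the bottom of the top.

B is a four-legged stool. The seat is a 288×354×41 mm slab whose top surface is at z = 411 mm; four square legs, each 44×44 mm in cross-section, run from the floor (z = 0) to the underside of the seat, each flush with a corner of the seat. Four stretchers, 44 mm wide and 24 mm tall, connect adjacent legs with their undersides at z = 272 mm, each running between the inner faces of the legs it joins and aligned with the legs' outer faces on the other axis.

Three stools sit around the table at the −y, +y, −x sides.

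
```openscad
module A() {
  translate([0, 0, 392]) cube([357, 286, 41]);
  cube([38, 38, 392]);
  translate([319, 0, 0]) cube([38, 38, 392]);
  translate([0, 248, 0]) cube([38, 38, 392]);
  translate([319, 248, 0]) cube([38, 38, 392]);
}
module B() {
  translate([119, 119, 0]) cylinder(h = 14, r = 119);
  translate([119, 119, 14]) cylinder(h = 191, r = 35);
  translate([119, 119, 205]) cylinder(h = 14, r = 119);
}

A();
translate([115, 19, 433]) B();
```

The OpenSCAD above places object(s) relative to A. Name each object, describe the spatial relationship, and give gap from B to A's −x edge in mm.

A is a stool. B is a spool. The spool is on top of the stool. The gap from the spool to the stool's −x edge is 115 mm.

The spool's min-x is at 115; the stool's min-x is 0; gap = 115 mm.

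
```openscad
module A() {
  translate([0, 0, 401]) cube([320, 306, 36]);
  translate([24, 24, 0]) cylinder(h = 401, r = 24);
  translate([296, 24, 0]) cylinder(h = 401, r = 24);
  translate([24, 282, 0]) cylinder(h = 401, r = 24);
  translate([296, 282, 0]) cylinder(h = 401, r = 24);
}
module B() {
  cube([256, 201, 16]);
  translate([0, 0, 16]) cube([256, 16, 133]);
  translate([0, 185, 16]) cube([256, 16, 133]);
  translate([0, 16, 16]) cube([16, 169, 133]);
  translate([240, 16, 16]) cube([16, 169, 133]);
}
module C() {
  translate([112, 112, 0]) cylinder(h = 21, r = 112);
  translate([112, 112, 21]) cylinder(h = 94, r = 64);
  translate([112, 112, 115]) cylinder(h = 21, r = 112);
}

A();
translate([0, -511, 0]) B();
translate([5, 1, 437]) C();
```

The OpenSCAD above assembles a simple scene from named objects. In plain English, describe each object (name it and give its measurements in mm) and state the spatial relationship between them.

A is a four-legged stool. The seat is a 320×306×36 mm slab whose top surface is at z = 437 mm; four round legs, each 48 mm in diameter, run from the floor (z = 0) to the underside of the seat, each leg's axis is inset half a diameter from the nearest pair of seat edges (so the leg's bounding box is flush with the corner).

B is an open storage box with external size 256×201×149 mm and wall thickness 16 mm (the base is also 16 mm thick). The base covers the whole footprint; the four walls stand on the base, with the y-facing walls full-width and the x-facing walls fitting between their inner faces.

C is a spool: two coaxial disc flanges of radius 112 mm and thickness 21 mm, joined by a core cylinder of radius 64 mm and height 94 mm. The lower flange rests on z = 0 and the three cylinders share a vertical axis.

The open box is on the floor beside the stool on its −y side. The spool is on top of the stool.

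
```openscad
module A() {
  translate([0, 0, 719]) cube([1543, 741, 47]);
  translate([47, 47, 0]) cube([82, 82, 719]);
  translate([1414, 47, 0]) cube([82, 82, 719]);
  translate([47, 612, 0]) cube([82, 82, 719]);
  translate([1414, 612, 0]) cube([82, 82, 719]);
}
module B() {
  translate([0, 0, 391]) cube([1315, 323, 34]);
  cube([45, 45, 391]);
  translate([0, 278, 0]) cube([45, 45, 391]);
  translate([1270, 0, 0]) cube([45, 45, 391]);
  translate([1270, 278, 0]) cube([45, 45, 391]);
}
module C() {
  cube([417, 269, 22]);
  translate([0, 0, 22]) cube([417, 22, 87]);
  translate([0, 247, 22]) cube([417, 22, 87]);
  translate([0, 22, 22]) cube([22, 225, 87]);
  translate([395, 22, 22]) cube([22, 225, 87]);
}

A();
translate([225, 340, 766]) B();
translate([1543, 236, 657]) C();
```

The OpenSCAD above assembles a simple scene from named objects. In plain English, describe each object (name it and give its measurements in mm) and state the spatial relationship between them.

A is a rectangular dining table. The top is 1543×741×47 mm with its upper surface at z = 766 mm. It stands on four 82×82 mm square legs, each inset 47 mm from the nearest pair of top edges, running from the floor to the underside of the top.

B is a long wooden bench with a 1315 mm (x) × 323 mm (y) seat, 34 mm thick, its top surface 425 mm above the floor. Four 45 mm square legs at the seat corners, flush with the edges, run from z = 0 to the seat underside.

C is an open-topped rectangular box: outside dimensions 417×269×109 mm, with a uniform wall and base thickness of 22 mm. The base is a full 417×269 slab on the floor; four walls sit on top of the base. The front and back walls (the −y and +y sides) span the full width; the two side walls fit between them.

The bench is on top of the table. The open box is beside the table with their tops flush at z = 766.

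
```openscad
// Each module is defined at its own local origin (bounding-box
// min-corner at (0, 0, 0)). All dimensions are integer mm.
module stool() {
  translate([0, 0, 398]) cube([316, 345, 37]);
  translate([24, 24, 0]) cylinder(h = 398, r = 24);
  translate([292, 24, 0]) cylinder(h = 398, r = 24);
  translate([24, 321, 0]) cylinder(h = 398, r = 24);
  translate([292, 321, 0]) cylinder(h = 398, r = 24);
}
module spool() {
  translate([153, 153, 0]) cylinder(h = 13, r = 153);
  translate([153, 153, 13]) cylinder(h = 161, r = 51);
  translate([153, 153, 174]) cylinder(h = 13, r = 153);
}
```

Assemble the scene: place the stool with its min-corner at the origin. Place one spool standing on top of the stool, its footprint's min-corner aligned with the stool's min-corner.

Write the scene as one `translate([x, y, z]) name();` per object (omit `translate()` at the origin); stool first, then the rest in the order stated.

stool();
translate([0, 0, 435]) spool();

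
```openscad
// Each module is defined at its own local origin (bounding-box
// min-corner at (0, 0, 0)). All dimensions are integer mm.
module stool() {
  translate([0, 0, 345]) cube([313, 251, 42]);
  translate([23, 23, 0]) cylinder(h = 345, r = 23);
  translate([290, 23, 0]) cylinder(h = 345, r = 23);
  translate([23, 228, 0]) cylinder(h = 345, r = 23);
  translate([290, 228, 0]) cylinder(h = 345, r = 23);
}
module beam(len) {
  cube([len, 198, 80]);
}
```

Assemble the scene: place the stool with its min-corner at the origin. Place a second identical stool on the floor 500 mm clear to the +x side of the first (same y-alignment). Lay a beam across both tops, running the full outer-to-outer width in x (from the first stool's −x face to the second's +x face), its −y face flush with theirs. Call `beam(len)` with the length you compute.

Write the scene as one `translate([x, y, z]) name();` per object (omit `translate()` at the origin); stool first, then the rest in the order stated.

stool();
translate([813, 0, 0]) stool();
translate([0, 0, 387]) beam(1126);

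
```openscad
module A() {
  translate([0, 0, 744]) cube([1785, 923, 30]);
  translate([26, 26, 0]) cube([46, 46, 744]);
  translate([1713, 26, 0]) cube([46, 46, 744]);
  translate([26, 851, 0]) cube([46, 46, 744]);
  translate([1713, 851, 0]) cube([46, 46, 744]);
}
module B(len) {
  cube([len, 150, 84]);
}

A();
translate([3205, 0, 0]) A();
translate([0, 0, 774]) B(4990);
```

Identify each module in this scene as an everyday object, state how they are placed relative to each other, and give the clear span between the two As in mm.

Second table starts at x = 3205; first ends at x = 1785; clear span = 3205 − 1785 = 1420 mm.

A is a table. B is a beam. A beam spans the tops of two tables. The clear span between the two tables is 1420 mm.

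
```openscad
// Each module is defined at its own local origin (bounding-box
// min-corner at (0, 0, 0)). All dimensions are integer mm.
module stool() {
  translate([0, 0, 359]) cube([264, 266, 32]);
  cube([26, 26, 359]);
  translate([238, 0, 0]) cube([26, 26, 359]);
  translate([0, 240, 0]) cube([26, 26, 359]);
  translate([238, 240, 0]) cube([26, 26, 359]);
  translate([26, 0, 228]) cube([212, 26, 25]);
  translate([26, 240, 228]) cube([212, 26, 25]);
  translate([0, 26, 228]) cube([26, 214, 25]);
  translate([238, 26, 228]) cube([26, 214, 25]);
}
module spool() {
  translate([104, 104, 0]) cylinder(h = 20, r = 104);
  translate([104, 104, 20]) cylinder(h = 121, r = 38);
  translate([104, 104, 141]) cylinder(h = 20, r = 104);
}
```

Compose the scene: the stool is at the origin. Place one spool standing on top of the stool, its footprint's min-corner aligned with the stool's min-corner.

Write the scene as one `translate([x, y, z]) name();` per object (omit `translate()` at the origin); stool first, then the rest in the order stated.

stool();
translate([0, 0, 391]) spool();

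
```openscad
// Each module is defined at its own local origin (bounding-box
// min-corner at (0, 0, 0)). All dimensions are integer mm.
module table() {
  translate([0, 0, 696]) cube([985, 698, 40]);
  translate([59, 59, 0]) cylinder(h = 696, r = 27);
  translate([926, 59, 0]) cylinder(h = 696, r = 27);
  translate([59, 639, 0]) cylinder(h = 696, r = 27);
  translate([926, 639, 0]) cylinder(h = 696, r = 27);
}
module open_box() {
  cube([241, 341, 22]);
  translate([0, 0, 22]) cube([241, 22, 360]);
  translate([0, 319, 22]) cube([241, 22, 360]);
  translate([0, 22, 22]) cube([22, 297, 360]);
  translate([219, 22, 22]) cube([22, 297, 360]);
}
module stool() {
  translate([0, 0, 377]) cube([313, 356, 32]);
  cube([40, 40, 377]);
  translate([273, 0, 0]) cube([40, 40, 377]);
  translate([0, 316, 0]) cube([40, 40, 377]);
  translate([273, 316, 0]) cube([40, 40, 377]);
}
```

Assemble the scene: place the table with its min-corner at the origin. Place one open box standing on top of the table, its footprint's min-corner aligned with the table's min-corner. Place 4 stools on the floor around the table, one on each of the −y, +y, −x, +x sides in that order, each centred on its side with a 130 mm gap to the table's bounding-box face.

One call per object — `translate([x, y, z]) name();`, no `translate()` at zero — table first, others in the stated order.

table();
translate([0, 0, 736]) open_box();
translate([336, -486, 0]) stool();
translate([336, 828, 0]) stool();
translate([-443, 171, 0]) stool();
translate([1115, 171, 0]) stool();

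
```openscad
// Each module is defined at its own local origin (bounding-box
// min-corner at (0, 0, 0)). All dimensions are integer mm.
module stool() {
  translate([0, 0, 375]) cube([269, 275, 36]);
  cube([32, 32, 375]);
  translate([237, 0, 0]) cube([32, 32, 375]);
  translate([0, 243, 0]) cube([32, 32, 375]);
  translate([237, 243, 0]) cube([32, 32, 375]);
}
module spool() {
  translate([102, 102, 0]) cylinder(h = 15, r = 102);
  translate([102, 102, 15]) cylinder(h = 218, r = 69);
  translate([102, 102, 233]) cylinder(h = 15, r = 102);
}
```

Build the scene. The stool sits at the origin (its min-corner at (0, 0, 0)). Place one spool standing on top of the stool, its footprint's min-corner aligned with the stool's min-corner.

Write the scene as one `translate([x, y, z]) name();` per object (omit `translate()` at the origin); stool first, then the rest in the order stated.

stool();
translate([0, 0, 411]) spool();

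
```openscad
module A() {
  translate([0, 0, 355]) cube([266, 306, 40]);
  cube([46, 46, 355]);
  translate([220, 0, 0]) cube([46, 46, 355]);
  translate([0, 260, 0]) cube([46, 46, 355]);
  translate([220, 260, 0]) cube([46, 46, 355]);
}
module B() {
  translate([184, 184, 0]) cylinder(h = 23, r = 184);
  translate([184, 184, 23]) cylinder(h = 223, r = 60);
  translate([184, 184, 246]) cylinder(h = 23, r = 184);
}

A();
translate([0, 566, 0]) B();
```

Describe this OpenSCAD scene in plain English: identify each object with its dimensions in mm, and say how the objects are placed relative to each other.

A is a simple wooden stool: a rectangular seat 266 mm (x) by 306 mm (y), 40 mm thick, top face at z = 395 mm, on four square legs, each 46×46 mm in cross-section. The legs rest on z = 0, each flush with a corner of the seat.

B is a spool: two coaxial disc flanges of radius 184 mm and thickness 23 mm, joined by a core cylinder of radius 60 mm and height 223 mm. The lower flange rests on z = 0 and the three cylinders share a vertical axis.

The spool is on the floor beside the stool on its +y side.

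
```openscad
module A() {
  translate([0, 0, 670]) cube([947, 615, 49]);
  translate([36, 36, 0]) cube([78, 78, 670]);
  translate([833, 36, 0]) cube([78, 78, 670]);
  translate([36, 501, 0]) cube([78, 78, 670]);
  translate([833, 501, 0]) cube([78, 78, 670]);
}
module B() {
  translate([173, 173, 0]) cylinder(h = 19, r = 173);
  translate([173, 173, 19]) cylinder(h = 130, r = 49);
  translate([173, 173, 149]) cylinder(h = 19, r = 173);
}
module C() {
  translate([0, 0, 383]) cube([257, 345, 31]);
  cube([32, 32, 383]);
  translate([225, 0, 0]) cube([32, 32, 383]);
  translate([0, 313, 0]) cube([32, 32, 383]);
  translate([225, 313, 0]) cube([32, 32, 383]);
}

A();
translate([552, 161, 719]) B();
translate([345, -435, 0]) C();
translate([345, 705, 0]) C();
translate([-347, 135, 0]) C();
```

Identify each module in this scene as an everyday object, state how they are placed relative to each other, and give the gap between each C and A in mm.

A is a table. B is a spool. C is a stool. The spool is on top of the table. Three stools sit around the table at the −y, +y, −x sides. The gap between each stool and the table is 90 mm.

Each stool's nearest face is 90 mm from the table's bounding box.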